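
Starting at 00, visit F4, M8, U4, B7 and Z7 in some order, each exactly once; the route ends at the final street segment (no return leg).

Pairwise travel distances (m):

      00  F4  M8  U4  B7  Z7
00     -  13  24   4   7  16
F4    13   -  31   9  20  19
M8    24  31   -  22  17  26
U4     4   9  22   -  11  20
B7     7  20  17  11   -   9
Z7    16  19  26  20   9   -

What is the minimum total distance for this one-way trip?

There are 5! = 120 possible orderings.
00 → F4 → M8 → U4 → B7 → Z7: 13+31+22+11+9 = 86
00 → F4 → M8 → U4 → Z7 → B7: 13+31+22+20+9 = 95
00 → F4 → M8 → B7 → U4 → Z7: 13+31+17+11+20 = 92
00 → F4 → M8 → B7 → Z7 → U4: 13+31+17+9+20 = 90
00 → F4 → M8 → Z7 → U4 → B7: 13+31+26+20+11 = 101
00 → F4 → M8 → Z7 → B7 → U4: 13+31+26+9+11 = 90
00 → F4 → U4 → M8 → B7 → Z7: 13+9+22+17+9 = 70
00 → F4 → U4 → M8 → Z7 → B7: 13+9+22+26+9 = 79
00 → F4 → U4 → B7 → M8 → Z7: 13+9+11+17+26 = 76
00 → F4 → U4 → B7 → Z7 → M8: 13+9+11+9+26 = 68
00 → F4 → U4 → Z7 → M8 → B7: 13+9+20+26+17 = 85
00 → F4 → U4 → Z7 → B7 → M8: 13+9+20+9+17 = 68
00 → F4 → B7 → M8 → U4 → Z7: 13+20+17+22+20 = 92
00 → F4 → B7 → M8 → Z7 → U4: 13+20+17+26+20 = 96
… (106 more)
00 → U4 → F4 → Z7 → B7 → M8: 4+9+19+9+17 = 58  ← best
The minimum is 58.
One shortest path: 00 → U4 → F4 → Z7 → B7 → M8.

Minimum one-way distance = 58 m.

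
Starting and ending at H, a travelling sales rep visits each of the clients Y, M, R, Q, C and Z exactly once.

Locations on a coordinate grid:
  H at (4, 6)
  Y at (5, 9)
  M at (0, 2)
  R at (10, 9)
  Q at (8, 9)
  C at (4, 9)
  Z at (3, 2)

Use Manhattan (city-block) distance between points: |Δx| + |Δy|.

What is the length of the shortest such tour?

34 — the shortest possible round trip.

H→Y→M→R→Q→C→Z→H: 4+12+17+2+4+8+5 = 52
H→Y→M→R→Q→Z→C→H: 4+12+17+2+12+8+3 = 58
H→Y→M→R→C→Q→Z→H: 4+12+17+6+4+12+5 = 60
H→Y→M→R→C→Z→Q→H: 4+12+17+6+8+12+7 = 66
H→Y→M→R→Z→Q→C→H: 4+12+17+14+12+4+3 = 66
H→Y→M→R→Z→C→Q→H: 4+12+17+14+8+4+7 = 66
H→Y→M→Q→R→C→Z→H: 4+12+15+2+6+8+5 = 52
H→Y→M→Q→R→Z→C→H: 4+12+15+2+14+8+3 = 58
… (352 more)
H→Y→R→Q→C→M→Z→H: 4+5+2+4+11+3+5 = 34  ← best
The minimum is 34.
One optimal route: H → Y → R → Q → C → M → Z → H (or its reverse).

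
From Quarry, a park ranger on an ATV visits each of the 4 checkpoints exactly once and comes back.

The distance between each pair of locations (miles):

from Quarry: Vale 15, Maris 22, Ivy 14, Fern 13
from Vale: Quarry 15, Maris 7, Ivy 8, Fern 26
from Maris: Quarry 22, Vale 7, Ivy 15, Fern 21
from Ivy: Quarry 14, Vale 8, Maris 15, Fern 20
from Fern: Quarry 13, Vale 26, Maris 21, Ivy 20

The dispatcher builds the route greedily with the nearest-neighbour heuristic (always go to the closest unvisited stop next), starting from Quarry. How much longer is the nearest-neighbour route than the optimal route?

Quarry: Fern=13, Ivy=14, Vale=15, Maris=22 ⇒ Fern
Fern: Ivy=20, Maris=21, Vale=26 ⇒ Ivy
Ivy: Vale=8, Maris=15 ⇒ Vale
Vale: Maris=7 ⇒ Maris
NN route Quarry → Fern → Ivy → Vale → Maris → Quarry costs 70.
Optimal: Quarry → Ivy → Vale → Maris → Fern → Quarry costs 63 (by enumerating all 12 distinct tours).
Excess = 70 − 63 = 7.

7 miles longer than the optimal tour.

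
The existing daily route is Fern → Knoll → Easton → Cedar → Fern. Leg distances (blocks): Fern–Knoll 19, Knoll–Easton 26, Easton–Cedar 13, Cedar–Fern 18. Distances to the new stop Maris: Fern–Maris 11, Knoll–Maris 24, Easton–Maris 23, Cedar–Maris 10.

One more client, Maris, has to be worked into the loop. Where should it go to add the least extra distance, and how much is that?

Insertion cost between consecutive stops i–j is d(i,Maris) + d(Maris,j) − d(i,j):
  between Fern and Knoll: 11 + 24 − 19 = 16
  between Knoll and Easton: 24 + 23 − 26 = 21
  between Easton and Cedar: 23 + 10 − 13 = 20
  between Cedar and Fern: 10 + 11 − 18 = 3
Cheapest insertion is between Cedar and Fern, adding 3.
New total = 76 + 3 = 79.

Minimum extra distance: 3 blocks, inserting Maris between Cedar and Fern.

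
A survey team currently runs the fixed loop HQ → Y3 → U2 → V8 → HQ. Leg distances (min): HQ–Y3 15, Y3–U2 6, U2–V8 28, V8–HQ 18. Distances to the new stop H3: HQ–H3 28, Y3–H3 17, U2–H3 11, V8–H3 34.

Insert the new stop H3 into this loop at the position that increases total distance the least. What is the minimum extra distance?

Insertion cost between consecutive stops i–j is d(i,H3) + d(H3,j) − d(i,j):
  between HQ and Y3: 28 + 17 − 15 = 30
  between Y3 and U2: 17 + 11 − 6 = 22
  between U2 and V8: 11 + 34 − 28 = 17
  between V8 and HQ: 34 + 28 − 18 = 44
Cheapest insertion is between U2 and V8, adding 17.
New total = 67 + 17 = 84.

Adding 17 min by placing H3 on the U2–V8 leg.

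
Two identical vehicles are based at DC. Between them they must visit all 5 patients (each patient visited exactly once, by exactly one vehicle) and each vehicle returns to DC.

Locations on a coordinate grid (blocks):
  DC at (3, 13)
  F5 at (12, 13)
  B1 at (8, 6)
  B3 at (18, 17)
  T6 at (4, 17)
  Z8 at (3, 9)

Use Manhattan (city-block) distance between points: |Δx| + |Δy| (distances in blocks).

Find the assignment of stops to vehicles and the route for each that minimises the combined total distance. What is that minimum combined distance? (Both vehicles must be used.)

Minimum combined distance: 60 blocks.

Check every non-empty split of the stops between the two vehicles; for each half take its own optimal tour:
  {F5} + {B1, B3, T6, Z8}: 18 + 52 = 70
  {B1} + {F5, B3, T6, Z8}: 24 + 46 = 70
  {F5, B1} + {B3, T6, Z8}: 32 + 46 = 78
  {B3} + {F5, B1, T6, Z8}: 38 + 40 = 78
  {F5, B3} + {B1, T6, Z8}: 38 + 32 = 70
  {B1, B3} + {F5, T6, Z8}: 52 + 34 = 86
  … (15 splits in total)
  {F5, B1, B3, T6} + {Z8}: 52 + 8 = 60  ← best
Best: vehicle 1 DC → B1 → F5 → B3 → T6 → DC = 52; vehicle 2 DC → Z8 → DC = 8; combined 60.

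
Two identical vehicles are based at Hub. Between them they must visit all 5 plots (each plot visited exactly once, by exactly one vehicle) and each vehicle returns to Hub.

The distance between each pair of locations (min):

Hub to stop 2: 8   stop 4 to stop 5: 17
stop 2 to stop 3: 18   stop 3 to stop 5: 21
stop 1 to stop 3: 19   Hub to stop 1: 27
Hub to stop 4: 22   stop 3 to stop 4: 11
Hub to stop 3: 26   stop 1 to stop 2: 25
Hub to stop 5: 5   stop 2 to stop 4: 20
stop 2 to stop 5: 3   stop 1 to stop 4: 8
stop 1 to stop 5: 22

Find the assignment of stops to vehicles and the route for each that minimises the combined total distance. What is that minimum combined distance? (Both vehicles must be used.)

There are 2^4 − 1 = 15 ways to divide the 5 stops into two non-empty groups. For each, the best each vehicle can do is its own shortest tour through its group:
  {stop 1} + {stop 2, stop 3, stop 4, stop 5}: 54 + 59 = 113
  {stop 2} + {stop 1, stop 3, stop 4, stop 5}: 16 + 72 = 88
  {stop 1, stop 2} + {stop 3, stop 4, stop 5}: 60 + 59 = 119
  {stop 3} + {stop 1, stop 2, stop 4, stop 5}: 52 + 63 = 115
  {stop 1, stop 3} + {stop 2, stop 4, stop 5}: 72 + 50 = 122
  {stop 2, stop 3} + {stop 1, stop 4, stop 5}: 52 + 57 = 109
  … (15 splits in total)
  {stop 1, stop 2, stop 3, stop 4} + {stop 5}: 72 + 10 = 82  ← best
Best: vehicle 1 Hub → stop 1 → stop 4 → stop 3 → stop 2 → Hub = 72; vehicle 2 Hub → stop 5 → Hub = 10; combined 82.

Minimum combined distance: 82 min.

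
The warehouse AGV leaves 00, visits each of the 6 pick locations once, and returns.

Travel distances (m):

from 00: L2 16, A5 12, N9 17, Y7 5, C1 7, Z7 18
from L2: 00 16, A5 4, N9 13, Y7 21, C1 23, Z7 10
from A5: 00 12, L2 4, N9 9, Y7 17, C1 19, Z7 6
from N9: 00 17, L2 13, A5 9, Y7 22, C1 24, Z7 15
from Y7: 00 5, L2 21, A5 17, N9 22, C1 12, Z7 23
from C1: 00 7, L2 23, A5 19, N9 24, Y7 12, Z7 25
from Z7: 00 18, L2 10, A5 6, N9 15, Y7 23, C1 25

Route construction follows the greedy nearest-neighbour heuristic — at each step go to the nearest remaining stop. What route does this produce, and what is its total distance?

82 m along 00 → Y7 → C1 → A5 → L2 → Z7 → N9 → 00.

At 00 the remaining stops are Y7 5, C1 7, A5 12, L2 16, N9 17, Z7 18; go to Y7.
At Y7 the remaining stops are C1 12, A5 17, L2 21, N9 22, Z7 23; go to C1.
At C1 the remaining stops are A5 19, L2 23, N9 24, Z7 25; go to A5.
At A5 the remaining stops are L2 4, Z7 6, N9 9; go to L2.
At L2 the remaining stops are Z7 10, N9 13; go to Z7.
At Z7 the remaining stops are N9 15; go to N9.
Return N9→00: 17.
Total = 5 + 12 + 19 + 4 + 10 + 15 + 17 = 82.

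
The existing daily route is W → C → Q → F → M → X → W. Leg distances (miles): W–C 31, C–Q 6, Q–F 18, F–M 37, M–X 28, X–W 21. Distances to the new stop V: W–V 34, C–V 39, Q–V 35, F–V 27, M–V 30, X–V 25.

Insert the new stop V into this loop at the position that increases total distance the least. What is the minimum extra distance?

Insertion cost between consecutive stops i–j is d(i,V) + d(V,j) − d(i,j):
  between W and C: 34 + 39 − 31 = 42
  between C and Q: 39 + 35 − 6 = 68
  between Q and F: 35 + 27 − 18 = 44
  between F and M: 27 + 30 − 37 = 20
  between M and X: 30 + 25 − 28 = 27
  between X and W: 25 + 34 − 21 = 38
Cheapest insertion is between F and M, adding 20.
New total = 141 + 20 = 161.

Minimum extra distance: 20 miles, inserting V between F and M.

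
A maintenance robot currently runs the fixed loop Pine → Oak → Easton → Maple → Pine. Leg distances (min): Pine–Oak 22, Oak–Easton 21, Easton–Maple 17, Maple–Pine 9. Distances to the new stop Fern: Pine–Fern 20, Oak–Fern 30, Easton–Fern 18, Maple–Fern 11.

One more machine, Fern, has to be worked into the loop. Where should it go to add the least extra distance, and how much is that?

Insertion cost between consecutive stops i–j is d(i,Fern) + d(Fern,j) − d(i,j):
  between Pine and Oak: 20 + 30 − 22 = 28
  between Oak and Easton: 30 + 18 − 21 = 27
  between Easton and Maple: 18 + 11 − 17 = 12
  between Maple and Pine: 11 + 20 − 9 = 22
Cheapest insertion is between Easton and Maple, adding 12.
New total = 69 + 12 = 81.

+12 min — insert Fern between Easton and Maple.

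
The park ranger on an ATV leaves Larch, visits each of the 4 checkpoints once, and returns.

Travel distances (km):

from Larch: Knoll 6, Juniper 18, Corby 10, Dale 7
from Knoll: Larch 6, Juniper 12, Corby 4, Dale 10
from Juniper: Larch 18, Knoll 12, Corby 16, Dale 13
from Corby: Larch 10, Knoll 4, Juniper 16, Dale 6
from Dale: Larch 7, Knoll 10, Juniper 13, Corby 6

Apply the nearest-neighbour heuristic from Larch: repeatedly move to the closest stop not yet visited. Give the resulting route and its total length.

At Larch the remaining stops are Knoll 6, Dale 7, Corby 10, Juniper 18; go to Knoll.
At Knoll the remaining stops are Corby 4, Dale 10, Juniper 12; go to Corby.
At Corby the remaining stops are Dale 6, Juniper 16; go to Dale.
At Dale the remaining stops are Juniper 13; go to Juniper.
Return Juniper→Larch: 18.
Total = 6 + 4 + 6 + 13 + 18 = 47.

47 km along Larch → Knoll → Corby → Dale → Juniper → Larch.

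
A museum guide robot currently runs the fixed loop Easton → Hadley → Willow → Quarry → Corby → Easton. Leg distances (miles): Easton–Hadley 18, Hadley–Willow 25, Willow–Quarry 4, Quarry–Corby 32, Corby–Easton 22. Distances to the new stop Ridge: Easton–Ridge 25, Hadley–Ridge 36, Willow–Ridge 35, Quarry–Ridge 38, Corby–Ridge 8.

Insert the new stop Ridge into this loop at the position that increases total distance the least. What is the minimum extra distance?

Insertion cost between consecutive stops i–j is d(i,Ridge) + d(Ridge,j) − d(i,j):
  between Easton and Hadley: 25 + 36 − 18 = 43
  between Hadley and Willow: 36 + 35 − 25 = 46
  between Willow and Quarry: 35 + 38 − 4 = 69
  between Quarry and Corby: 38 + 8 − 32 = 14
  between Corby and Easton: 8 + 25 − 22 = 11
Cheapest insertion is between Corby and Easton, adding 11.
New total = 101 + 11 = 112.

Adding 11 miles by placing Ridge on the Corby–Easton leg.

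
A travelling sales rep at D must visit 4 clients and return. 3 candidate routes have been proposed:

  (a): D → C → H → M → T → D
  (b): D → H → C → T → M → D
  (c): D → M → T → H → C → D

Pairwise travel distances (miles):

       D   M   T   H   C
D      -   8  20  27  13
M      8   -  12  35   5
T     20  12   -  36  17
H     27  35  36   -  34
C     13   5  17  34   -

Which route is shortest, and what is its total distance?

Shortest is (b), total 98 miles.

(a): 13 + 34 + 35 + 12 + 20 = 114
(b): 27 + 34 + 17 + 12 + 8 = 98
(c): 8 + 12 + 36 + 34 + 13 = 103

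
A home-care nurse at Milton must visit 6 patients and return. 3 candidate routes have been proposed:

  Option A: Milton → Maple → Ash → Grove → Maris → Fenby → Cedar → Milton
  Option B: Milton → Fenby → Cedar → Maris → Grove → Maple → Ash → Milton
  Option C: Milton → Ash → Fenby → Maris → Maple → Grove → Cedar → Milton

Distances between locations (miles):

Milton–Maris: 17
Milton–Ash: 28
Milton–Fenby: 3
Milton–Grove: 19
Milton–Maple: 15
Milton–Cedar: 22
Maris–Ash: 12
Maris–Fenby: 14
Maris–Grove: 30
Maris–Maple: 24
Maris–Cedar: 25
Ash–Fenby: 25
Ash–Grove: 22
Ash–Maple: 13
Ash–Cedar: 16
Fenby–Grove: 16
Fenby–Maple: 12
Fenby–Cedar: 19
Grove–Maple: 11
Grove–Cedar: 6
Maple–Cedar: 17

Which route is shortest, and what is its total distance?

129 miles — Option B is the shortest.

Option A: 15 + 13 + 22 + 30 + 14 + 19 + 22 = 135
Option B: 3 + 19 + 25 + 30 + 11 + 13 + 28 = 129
Option C: 28 + 25 + 14 + 24 + 11 + 6 + 22 = 130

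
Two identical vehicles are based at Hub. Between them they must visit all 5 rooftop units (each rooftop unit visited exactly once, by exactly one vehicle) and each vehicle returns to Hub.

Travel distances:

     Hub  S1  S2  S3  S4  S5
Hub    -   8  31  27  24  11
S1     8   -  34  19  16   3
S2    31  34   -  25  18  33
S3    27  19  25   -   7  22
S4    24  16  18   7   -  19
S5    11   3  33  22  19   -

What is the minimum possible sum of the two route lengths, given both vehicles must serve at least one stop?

Try each way of splitting the stops between the two vehicles (each non-empty) and, for each split, find the best tour for each vehicle:
  {S1} + {S2, S3, S4, S5}: 16 + 89 = 105
  {S2} + {S1, S3, S4, S5}: 62 + 64 = 126
  {S1, S2} + {S3, S4, S5}: 73 + 64 = 137
  {S3} + {S1, S2, S4, S5}: 54 + 79 = 133
  {S1, S3} + {S2, S4, S5}: 54 + 79 = 133
  {S2, S3} + {S1, S4, S5}: 83 + 54 = 137
  … (15 splits in total)
Best: vehicle 1 Hub → S1 → Hub = 16; vehicle 2 Hub → S2 → S4 → S3 → S5 → Hub = 89; combined 105.

Minimum combined distance: 105.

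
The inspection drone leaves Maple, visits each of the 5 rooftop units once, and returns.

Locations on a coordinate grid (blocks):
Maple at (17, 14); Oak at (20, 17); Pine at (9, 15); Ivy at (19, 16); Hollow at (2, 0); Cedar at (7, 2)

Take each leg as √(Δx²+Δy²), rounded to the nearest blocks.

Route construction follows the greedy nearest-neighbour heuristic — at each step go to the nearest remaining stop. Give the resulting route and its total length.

From Maple: distances to unvisited — Ivy=3, Oak=4, Pine=8, Cedar=16, Hollow=21. Nearest is Ivy (3).
From Ivy: distances to unvisited — Oak=1, Pine=10, Cedar=18, Hollow=23. Nearest is Oak (1).
From Oak: distances to unvisited — Pine=11, Cedar=20, Hollow=25. Nearest is Pine (11).
From Pine: distances to unvisited — Cedar=13, Hollow=17. Nearest is Cedar (13).
From Cedar: distances to unvisited — Hollow=5. Nearest is Hollow (5).
Return Hollow→Maple: 21.
Total = 3 + 1 + 11 + 13 + 5 + 21 = 54.

Nearest-neighbour total = 54 blocks; route Maple → Ivy → Oak → Pine → Cedar → Hollow → Maple.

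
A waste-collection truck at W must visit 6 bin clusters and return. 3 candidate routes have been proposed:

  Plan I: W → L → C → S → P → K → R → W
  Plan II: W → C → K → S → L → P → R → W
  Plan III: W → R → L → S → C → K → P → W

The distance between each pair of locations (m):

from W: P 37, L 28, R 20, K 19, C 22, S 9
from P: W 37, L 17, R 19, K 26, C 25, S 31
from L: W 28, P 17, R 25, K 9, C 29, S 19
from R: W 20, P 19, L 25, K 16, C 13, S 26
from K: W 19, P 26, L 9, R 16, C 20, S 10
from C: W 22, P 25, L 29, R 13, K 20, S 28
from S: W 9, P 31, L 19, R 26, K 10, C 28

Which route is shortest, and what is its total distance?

Plan I: 28 + 29 + 28 + 31 + 26 + 16 + 20 = 178
Plan II: 22 + 20 + 10 + 19 + 17 + 19 + 20 = 127
Plan III: 20 + 25 + 19 + 28 + 20 + 26 + 37 = 175

127 m — Plan II is the shortest.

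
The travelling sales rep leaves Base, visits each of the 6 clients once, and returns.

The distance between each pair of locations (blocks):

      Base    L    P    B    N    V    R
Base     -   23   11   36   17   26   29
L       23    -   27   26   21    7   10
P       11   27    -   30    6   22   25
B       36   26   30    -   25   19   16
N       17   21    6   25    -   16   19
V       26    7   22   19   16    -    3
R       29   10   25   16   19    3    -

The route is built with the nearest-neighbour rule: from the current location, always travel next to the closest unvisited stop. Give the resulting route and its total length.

Total distance 108 blocks via the nearest-neighbour route Base → P → N → V → R → L → B → Base.

At Base the remaining stops are P 11, N 17, L 23, V 26, R 29, B 36; go to P.
At P the remaining stops are N 6, V 22, R 25, L 27, B 30; go to N.
At N the remaining stops are V 16, R 19, L 21, B 25; go to V.
At V the remaining stops are R 3, L 7, B 19; go to R.
At R the remaining stops are L 10, B 16; go to L.
At L the remaining stops are B 26; go to B.
Return B→Base: 36.
Total = 11 + 6 + 16 + 3 + 10 + 26 + 36 = 108.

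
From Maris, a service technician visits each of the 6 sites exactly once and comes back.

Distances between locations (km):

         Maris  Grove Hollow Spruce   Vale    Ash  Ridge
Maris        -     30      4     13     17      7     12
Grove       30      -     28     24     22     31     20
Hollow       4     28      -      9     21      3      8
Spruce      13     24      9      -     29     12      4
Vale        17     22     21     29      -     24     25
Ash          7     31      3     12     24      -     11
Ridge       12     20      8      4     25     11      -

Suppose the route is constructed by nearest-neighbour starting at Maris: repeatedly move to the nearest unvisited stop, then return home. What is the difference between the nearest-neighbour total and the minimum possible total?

From Maris: Hollow=4, Ash=7, Ridge=12, Spruce=13, Vale=17, Grove=30 → choose Hollow (4).
From Hollow: Ash=3, Ridge=8, Spruce=9, Vale=21, Grove=28 → choose Ash (3).
From Ash: Ridge=11, Spruce=12, Vale=24, Grove=31 → choose Ridge (11).
From Ridge: Spruce=4, Grove=20, Vale=25 → choose Spruce (4).
From Spruce: Grove=24, Vale=29 → choose Grove (24).
From Grove: Vale=22 → choose Vale (22).
NN route Maris → Hollow → Ash → Ridge → Spruce → Grove → Vale → Maris costs 85.
Optimal: Maris → Hollow → Ash → Spruce → Ridge → Grove → Vale → Maris costs 82 (by enumerating all 360 distinct tours).
Excess = 85 − 82 = 3.

3 km longer than the optimal tour.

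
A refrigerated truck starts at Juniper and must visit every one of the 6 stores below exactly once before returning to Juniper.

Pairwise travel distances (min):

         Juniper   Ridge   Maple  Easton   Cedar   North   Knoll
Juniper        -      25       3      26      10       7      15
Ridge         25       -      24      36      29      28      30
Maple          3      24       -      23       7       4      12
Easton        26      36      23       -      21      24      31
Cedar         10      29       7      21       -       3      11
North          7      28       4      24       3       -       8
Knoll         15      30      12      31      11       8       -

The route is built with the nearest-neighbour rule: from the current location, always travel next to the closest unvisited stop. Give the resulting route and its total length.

Nearest-neighbour total = 113 min; route Juniper → Maple → North → Cedar → Knoll → Ridge → Easton → Juniper.

Juniper → [Maple:3 / North:7 / Cedar:10 / Knoll:15 / Ridge:25 / Easton:26] → Maple (3)
Maple → [North:4 / Cedar:7 / Knoll:12 / Easton:23 / Ridge:24] → North (4)
North → [Cedar:3 / Knoll:8 / Easton:24 / Ridge:28] → Cedar (3)
Cedar → [Knoll:11 / Easton:21 / Ridge:29] → Knoll (11)
Knoll → [Ridge:30 / Easton:31] → Ridge (30)
Ridge → [Easton:36] → Easton (36)
Return Easton→Juniper: 26.
Total = 3 + 4 + 3 + 11 + 30 + 36 + 26 = 113.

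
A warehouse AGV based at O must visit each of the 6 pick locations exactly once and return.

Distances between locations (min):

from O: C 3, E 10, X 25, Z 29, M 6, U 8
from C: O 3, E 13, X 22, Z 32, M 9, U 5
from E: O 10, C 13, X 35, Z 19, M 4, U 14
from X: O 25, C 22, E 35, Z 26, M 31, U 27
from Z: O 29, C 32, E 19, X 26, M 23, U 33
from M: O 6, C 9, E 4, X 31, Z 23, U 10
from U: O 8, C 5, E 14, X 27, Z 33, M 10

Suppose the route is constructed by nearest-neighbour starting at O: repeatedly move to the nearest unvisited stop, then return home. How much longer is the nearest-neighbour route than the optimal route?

2 min longer than the optimal tour.

From O: C=3, M=6, U=8, E=10, X=25, Z=29 → choose C (3).
From C: U=5, M=9, E=13, X=22, Z=32 → choose U (5).
From U: M=10, E=14, X=27, Z=33 → choose M (10).
From M: E=4, Z=23, X=31 → choose E (4).
From E: Z=19, X=35 → choose Z (19).
From Z: X=26 → choose X (26).
NN route O → C → U → M → E → Z → X → O costs 92.
Optimal: O → C → U → X → Z → E → M → O costs 90 (by enumerating all 360 distinct tours).
Excess = 92 − 90 = 2.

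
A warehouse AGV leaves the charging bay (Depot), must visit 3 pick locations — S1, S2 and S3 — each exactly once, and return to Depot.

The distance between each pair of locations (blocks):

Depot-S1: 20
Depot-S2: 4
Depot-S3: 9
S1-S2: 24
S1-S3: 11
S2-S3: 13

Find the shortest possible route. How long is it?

Shortest round trip = 48 blocks.

Depot → S1 → S2 → S3 → Depot: 20+24+13+9 = 66
Depot → S1 → S3 → S2 → Depot: 20+11+13+4 = 48
Depot → S2 → S1 → S3 → Depot: 4+24+11+9 = 48
The minimum is 48.
One optimal route: Depot → S1 → S3 → S2 → Depot (or its reverse).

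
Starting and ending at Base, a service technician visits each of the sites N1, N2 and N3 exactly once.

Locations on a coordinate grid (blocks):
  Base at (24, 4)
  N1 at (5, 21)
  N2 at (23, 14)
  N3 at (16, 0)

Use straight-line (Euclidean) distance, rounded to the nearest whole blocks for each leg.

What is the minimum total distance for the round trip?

With 3 stops there are 3!/2 = 3 distinct round trips (a route and its reverse cost the same).
Base - N1 - N2 - N3 - Base: 25+19+16+9 = 69
Base - N1 - N3 - N2 - Base: 25+24+16+10 = 75
Base - N2 - N1 - N3 - Base: 10+19+24+9 = 62
The minimum is 62.
One optimal route: Base → N2 → N1 → N3 → Base (or its reverse).

Shortest round trip = 62 blocks.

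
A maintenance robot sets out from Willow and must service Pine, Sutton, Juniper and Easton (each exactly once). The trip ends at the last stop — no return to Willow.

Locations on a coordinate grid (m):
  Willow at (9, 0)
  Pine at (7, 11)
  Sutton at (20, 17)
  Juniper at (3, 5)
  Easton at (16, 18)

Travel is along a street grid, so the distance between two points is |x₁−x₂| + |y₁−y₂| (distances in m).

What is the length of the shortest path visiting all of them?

There are 4! = 24 possible orderings.
Willow→Pine→Sutton→Juniper→Easton: 13+19+29+26 = 87
Willow→Pine→Sutton→Easton→Juniper: 13+19+5+26 = 63
Willow→Pine→Juniper→Sutton→Easton: 13+10+29+5 = 57
Willow→Pine→Juniper→Easton→Sutton: 13+10+26+5 = 54
Willow→Pine→Easton→Sutton→Juniper: 13+16+5+29 = 63
Willow→Pine→Easton→Juniper→Sutton: 13+16+26+29 = 84
Willow→Sutton→Pine→Juniper→Easton: 28+19+10+26 = 83
Willow→Sutton→Pine→Easton→Juniper: 28+19+16+26 = 89
Willow→Sutton→Juniper→Pine→Easton: 28+29+10+16 = 83
Willow→Sutton→Juniper→Easton→Pine: 28+29+26+16 = 99
Willow→Sutton→Easton→Pine→Juniper: 28+5+16+10 = 59
Willow→Sutton→Easton→Juniper→Pine: 28+5+26+10 = 69
Willow→Juniper→Pine→Sutton→Easton: 11+10+19+5 = 45
Willow→Juniper→Pine→Easton→Sutton: 11+10+16+5 = 42
… (10 more)
The minimum is 42.
One shortest path: Willow → Juniper → Pine → Easton → Sutton.

42 m — the minimum one-way total.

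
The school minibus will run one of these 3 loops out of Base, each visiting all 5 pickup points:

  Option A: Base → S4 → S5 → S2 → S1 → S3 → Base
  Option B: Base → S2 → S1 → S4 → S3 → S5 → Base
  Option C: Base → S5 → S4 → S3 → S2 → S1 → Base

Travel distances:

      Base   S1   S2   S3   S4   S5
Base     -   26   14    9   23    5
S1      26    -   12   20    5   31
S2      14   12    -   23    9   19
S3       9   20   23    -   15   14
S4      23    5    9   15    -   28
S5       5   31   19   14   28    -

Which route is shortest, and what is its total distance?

Option A: 23 + 28 + 19 + 12 + 20 + 9 = 111
Option B: 14 + 12 + 5 + 15 + 14 + 5 = 65
Option C: 5 + 28 + 15 + 23 + 12 + 26 = 109

Shortest is Option B, total 65.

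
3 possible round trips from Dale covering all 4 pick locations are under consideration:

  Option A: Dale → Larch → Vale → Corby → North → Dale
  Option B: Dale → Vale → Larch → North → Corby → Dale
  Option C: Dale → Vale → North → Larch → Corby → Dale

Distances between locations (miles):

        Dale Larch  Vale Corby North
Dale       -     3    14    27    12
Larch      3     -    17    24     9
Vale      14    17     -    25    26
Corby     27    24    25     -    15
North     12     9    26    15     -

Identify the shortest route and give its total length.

Option A: 3 + 17 + 25 + 15 + 12 = 72
Option B: 14 + 17 + 9 + 15 + 27 = 82
Option C: 14 + 26 + 9 + 24 + 27 = 100

Shortest is Option A, total 72 miles.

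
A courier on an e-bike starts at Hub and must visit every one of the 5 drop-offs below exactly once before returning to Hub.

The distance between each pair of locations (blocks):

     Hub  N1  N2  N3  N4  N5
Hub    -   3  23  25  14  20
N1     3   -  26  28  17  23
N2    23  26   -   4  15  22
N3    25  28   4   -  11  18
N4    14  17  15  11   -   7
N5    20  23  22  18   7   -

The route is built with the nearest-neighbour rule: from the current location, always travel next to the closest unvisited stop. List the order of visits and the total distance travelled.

72 blocks along Hub → N1 → N4 → N5 → N3 → N2 → Hub.

Hub → [N1:3 / N4:14 / N5:20 / N2:23 / N3:25] → N1 (3)
N1 → [N4:17 / N5:23 / N2:26 / N3:28] → N4 (17)
N4 → [N5:7 / N3:11 / N2:15] → N5 (7)
N5 → [N3:18 / N2:22] → N3 (18)
N3 → [N2:4] → N2 (4)
Return N2→Hub: 23.
Total = 3 + 17 + 7 + 18 + 4 + 23 = 72.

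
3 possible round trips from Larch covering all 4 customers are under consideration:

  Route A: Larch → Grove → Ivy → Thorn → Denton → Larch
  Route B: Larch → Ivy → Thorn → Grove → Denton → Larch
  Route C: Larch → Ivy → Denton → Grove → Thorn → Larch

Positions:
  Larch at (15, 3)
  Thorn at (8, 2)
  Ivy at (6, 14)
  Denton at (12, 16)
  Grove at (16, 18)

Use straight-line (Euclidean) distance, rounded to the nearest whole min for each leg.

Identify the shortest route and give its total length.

Route A: 15 + 11 + 12 + 15 + 13 = 66
Route B: 14 + 12 + 18 + 4 + 13 = 61
Route C: 14 + 6 + 4 + 18 + 7 = 49

49 min — Route C is the shortest.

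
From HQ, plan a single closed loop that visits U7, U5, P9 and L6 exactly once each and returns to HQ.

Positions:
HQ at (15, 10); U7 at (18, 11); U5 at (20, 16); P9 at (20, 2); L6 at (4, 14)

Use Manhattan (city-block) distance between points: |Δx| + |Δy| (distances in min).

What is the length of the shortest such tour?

There are 12 distinct closed tours to check (reversals are equivalent).
HQ → U7 → U5 → P9 → L6 → HQ: 4+7+14+28+15 = 68
HQ → U7 → U5 → L6 → P9 → HQ: 4+7+18+28+13 = 70
HQ → U7 → P9 → U5 → L6 → HQ: 4+11+14+18+15 = 62
HQ → U7 → P9 → L6 → U5 → HQ: 4+11+28+18+11 = 72
HQ → U7 → L6 → U5 → P9 → HQ: 4+17+18+14+13 = 66
HQ → U7 → L6 → P9 → U5 → HQ: 4+17+28+14+11 = 74
HQ → U5 → U7 → P9 → L6 → HQ: 11+7+11+28+15 = 72
HQ → U5 → U7 → L6 → P9 → HQ: 11+7+17+28+13 = 76
HQ → U5 → P9 → U7 → L6 → HQ: 11+14+11+17+15 = 68
HQ → U5 → L6 → U7 → P9 → HQ: 11+18+17+11+13 = 70
HQ → P9 → U7 → U5 → L6 → HQ: 13+11+7+18+15 = 64
HQ → P9 → U5 → U7 → L6 → HQ: 13+14+7+17+15 = 66
The minimum is 62.
One optimal route: HQ → U7 → P9 → U5 → L6 → HQ (or its reverse).

Minimum total distance: 62 min.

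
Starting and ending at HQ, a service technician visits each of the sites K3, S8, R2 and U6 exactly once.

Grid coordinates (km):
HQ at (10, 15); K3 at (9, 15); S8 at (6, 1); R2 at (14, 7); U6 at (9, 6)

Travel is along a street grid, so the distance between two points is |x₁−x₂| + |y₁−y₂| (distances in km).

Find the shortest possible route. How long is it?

HQ → K3 → S8 → R2 → U6 → HQ: 1+17+14+6+10 = 48
HQ → K3 → S8 → U6 → R2 → HQ: 1+17+8+6+12 = 44
HQ → K3 → R2 → S8 → U6 → HQ: 1+13+14+8+10 = 46
HQ → K3 → R2 → U6 → S8 → HQ: 1+13+6+8+18 = 46
HQ → K3 → U6 → S8 → R2 → HQ: 1+9+8+14+12 = 44
HQ → K3 → U6 → R2 → S8 → HQ: 1+9+6+14+18 = 48
HQ → S8 → K3 → R2 → U6 → HQ: 18+17+13+6+10 = 64
HQ → S8 → K3 → U6 → R2 → HQ: 18+17+9+6+12 = 62
HQ → S8 → R2 → K3 → U6 → HQ: 18+14+13+9+10 = 64
HQ → S8 → U6 → K3 → R2 → HQ: 18+8+9+13+12 = 60
HQ → R2 → K3 → S8 → U6 → HQ: 12+13+17+8+10 = 60
HQ → R2 → S8 → K3 → U6 → HQ: 12+14+17+9+10 = 62
The minimum is 44.
One optimal route: HQ → K3 → S8 → U6 → R2 → HQ (or its reverse).

Shortest round trip = 44 km.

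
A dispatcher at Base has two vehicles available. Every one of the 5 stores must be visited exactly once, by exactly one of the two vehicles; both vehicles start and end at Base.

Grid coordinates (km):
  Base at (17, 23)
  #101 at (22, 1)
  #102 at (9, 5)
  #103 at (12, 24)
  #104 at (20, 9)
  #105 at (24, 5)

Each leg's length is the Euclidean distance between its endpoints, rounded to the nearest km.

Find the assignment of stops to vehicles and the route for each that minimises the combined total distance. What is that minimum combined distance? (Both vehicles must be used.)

There are 2^4 − 1 = 15 ways to divide the 5 stops into two non-empty groups. For each, the best each vehicle can do is its own shortest tour through its group:
  {#101} + {#102, #103, #104, #105}: 46 + 59 = 105
  {#102} + {#101, #103, #104, #105}: 40 + 53 = 93
  {#101, #102} + {#103, #104, #105}: 57 + 47 = 104
  {#103} + {#101, #102, #104, #105}: 10 + 58 = 68
  {#101, #103} + {#102, #104, #105}: 53 + 55 = 108
  {#102, #103} + {#101, #104, #105}: 44 + 45 = 89
  … (15 splits in total)
Best: vehicle 1 Base → #103 → Base = 10; vehicle 2 Base → #102 → #101 → #105 → #104 → Base = 58; combined 68.

Minimum combined distance: 68 km.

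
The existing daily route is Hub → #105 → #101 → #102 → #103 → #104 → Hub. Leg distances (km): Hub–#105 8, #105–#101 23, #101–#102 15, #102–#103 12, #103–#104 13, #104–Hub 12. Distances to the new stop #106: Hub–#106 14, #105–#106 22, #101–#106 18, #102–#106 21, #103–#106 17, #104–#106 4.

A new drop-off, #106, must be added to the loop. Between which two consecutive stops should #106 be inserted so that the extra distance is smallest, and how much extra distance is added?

Insertion cost between consecutive stops i–j is d(i,#106) + d(#106,j) − d(i,j):
  between Hub and #105: 14 + 22 − 8 = 28
  between #105 and #101: 22 + 18 − 23 = 17
  between #101 and #102: 18 + 21 − 15 = 24
  between #102 and #103: 21 + 17 − 12 = 26
  between #103 and #104: 17 + 4 − 13 = 8
  between #104 and Hub: 4 + 14 − 12 = 6
Cheapest insertion is between #104 and Hub, adding 6.
New total = 83 + 6 = 89.

Minimum extra distance: 6 km, inserting #106 between #104 and Hub.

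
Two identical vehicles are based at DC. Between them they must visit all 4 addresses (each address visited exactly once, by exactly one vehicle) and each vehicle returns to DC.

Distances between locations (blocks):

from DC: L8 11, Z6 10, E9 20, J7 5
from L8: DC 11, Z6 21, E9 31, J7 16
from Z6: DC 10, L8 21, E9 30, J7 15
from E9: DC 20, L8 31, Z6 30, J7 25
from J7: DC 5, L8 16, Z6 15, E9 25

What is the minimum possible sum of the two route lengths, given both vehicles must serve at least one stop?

Try each way of splitting the stops between the two vehicles (each non-empty) and, for each split, find the best tour for each vehicle:
  {L8} + {Z6, E9, J7}: 22 + 70 = 92
  {Z6} + {L8, E9, J7}: 20 + 72 = 92
  {L8, Z6} + {E9, J7}: 42 + 50 = 92
  {E9} + {L8, Z6, J7}: 40 + 52 = 92
  {L8, E9} + {Z6, J7}: 62 + 30 = 92
  {Z6, E9} + {L8, J7}: 60 + 32 = 92
  … (7 splits in total)
Best: vehicle 1 DC → L8 → DC = 22; vehicle 2 DC → Z6 → E9 → J7 → DC = 70; combined 92.

Minimum combined distance: 92 blocks.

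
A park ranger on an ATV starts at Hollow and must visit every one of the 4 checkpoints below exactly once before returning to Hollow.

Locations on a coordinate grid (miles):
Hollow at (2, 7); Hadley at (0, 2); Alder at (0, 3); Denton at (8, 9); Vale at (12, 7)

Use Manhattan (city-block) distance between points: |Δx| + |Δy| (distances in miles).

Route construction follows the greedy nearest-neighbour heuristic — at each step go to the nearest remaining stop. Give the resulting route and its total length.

From Hollow: distances to unvisited — Alder=6, Hadley=7, Denton=8, Vale=10. Nearest is Alder (6).
From Alder: distances to unvisited — Hadley=1, Denton=14, Vale=16. Nearest is Hadley (1).
From Hadley: distances to unvisited — Denton=15, Vale=17. Nearest is Denton (15).
From Denton: distances to unvisited — Vale=6. Nearest is Vale (6).
Return Vale→Hollow: 10.
Total = 6 + 1 + 15 + 6 + 10 = 38.

Total distance 38 miles via the nearest-neighbour route Hollow → Alder → Hadley → Denton → Vale → Hollow.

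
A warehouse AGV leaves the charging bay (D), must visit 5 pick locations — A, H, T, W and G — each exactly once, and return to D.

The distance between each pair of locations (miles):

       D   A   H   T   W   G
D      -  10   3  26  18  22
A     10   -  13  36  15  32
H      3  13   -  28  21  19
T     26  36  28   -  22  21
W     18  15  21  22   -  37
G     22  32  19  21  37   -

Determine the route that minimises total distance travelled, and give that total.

Shortest round trip = 90 miles.

There are 60 distinct closed tours to check (reversals are equivalent).
D→A→H→T→W→G→D: 10+13+28+22+37+22 = 132
D→A→H→T→G→W→D: 10+13+28+21+37+18 = 127
D→A→H→W→T→G→D: 10+13+21+22+21+22 = 109
D→A→H→W→G→T→D: 10+13+21+37+21+26 = 128
D→A→H→G→T→W→D: 10+13+19+21+22+18 = 103
D→A→H→G→W→T→D: 10+13+19+37+22+26 = 127
D→A→T→H→W→G→D: 10+36+28+21+37+22 = 154
D→A→T→H→G→W→D: 10+36+28+19+37+18 = 148
D→A→T→W→H→G→D: 10+36+22+21+19+22 = 130
D→A→T→W→G→H→D: 10+36+22+37+19+3 = 127
D→A→T→G→H→W→D: 10+36+21+19+21+18 = 125
D→A→T→G→W→H→D: 10+36+21+37+21+3 = 128
D→A→W→H→T→G→D: 10+15+21+28+21+22 = 117
D→A→W→H→G→T→D: 10+15+21+19+21+26 = 112
… (46 more)
D→A→W→T→G→H→D: 10+15+22+21+19+3 = 90  ← best
The minimum is 90.
One optimal route: D → A → W → T → G → H → D (or its reverse).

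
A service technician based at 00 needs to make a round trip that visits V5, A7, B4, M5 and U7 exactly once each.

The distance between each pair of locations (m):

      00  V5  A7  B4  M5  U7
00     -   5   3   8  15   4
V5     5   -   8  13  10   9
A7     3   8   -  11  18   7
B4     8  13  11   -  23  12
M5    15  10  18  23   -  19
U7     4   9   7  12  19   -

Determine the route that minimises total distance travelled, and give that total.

00→V5→A7→B4→M5→U7→00: 5+8+11+23+19+4 = 70
00→V5→A7→B4→U7→M5→00: 5+8+11+12+19+15 = 70
00→V5→A7→M5→B4→U7→00: 5+8+18+23+12+4 = 70
00→V5→A7→M5→U7→B4→00: 5+8+18+19+12+8 = 70
00→V5→A7→U7→B4→M5→00: 5+8+7+12+23+15 = 70
00→V5→A7→U7→M5→B4→00: 5+8+7+19+23+8 = 70
00→V5→B4→A7→M5→U7→00: 5+13+11+18+19+4 = 70
00→V5→B4→A7→U7→M5→00: 5+13+11+7+19+15 = 70
00→V5→B4→M5→A7→U7→00: 5+13+23+18+7+4 = 70
00→V5→B4→M5→U7→A7→00: 5+13+23+19+7+3 = 70
00→V5→B4→U7→A7→M5→00: 5+13+12+7+18+15 = 70
00→V5→B4→U7→M5→A7→00: 5+13+12+19+18+3 = 70
00→V5→M5→A7→B4→U7→00: 5+10+18+11+12+4 = 60
00→V5→M5→A7→U7→B4→00: 5+10+18+7+12+8 = 60
… (46 more)
The minimum is 60.
One optimal route: 00 → V5 → M5 → A7 → B4 → U7 → 00 (or its reverse).

Minimum total distance: 60 m.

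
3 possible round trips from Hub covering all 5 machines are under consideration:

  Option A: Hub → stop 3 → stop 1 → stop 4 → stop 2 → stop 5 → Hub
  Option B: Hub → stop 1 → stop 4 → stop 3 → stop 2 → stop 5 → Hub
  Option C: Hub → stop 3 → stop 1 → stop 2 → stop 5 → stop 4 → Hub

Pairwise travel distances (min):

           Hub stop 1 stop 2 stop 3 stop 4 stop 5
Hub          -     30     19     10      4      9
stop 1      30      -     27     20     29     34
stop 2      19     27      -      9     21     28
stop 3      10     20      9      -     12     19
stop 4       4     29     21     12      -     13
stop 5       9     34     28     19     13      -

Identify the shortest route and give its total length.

Shortest is Option C, total 102 min.

Option A: 10 + 20 + 29 + 21 + 28 + 9 = 117
Option B: 30 + 29 + 12 + 9 + 28 + 9 = 117
Option C: 10 + 20 + 27 + 28 + 13 + 4 = 102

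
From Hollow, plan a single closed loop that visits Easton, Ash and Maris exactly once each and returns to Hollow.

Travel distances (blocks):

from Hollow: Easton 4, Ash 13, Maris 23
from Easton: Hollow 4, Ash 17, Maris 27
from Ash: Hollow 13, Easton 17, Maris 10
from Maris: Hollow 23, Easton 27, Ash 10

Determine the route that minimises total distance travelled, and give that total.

54 blocks — the shortest possible round trip.

Hollow → Easton → Ash → Maris → Hollow: 4+17+10+23 = 54
Hollow → Easton → Maris → Ash → Hollow: 4+27+10+13 = 54
Hollow → Ash → Easton → Maris → Hollow: 13+17+27+23 = 80
The minimum is 54.
One optimal route: Hollow → Easton → Ash → Maris → Hollow (or its reverse).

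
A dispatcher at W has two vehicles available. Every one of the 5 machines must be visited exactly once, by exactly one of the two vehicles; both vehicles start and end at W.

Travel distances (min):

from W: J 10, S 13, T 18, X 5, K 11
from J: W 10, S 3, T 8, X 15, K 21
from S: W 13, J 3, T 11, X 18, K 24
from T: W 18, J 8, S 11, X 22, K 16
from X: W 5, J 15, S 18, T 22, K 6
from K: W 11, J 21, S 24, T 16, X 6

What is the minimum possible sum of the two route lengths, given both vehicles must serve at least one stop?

There are 2^4 − 1 = 15 ways to divide the 5 stops into two non-empty groups. For each, the best each vehicle can do is its own shortest tour through its group:
  {J} + {S, T, X, K}: 20 + 51 = 71
  {S} + {J, T, X, K}: 26 + 45 = 71
  {J, S} + {T, X, K}: 26 + 45 = 71
  {T} + {J, S, X, K}: 36 + 48 = 84
  {J, T} + {S, X, K}: 36 + 48 = 84
  {S, T} + {J, X, K}: 42 + 42 = 84
  … (15 splits in total)
  {X} + {J, S, T, K}: 10 + 51 = 61  ← best
Best: vehicle 1 W → X → W = 10; vehicle 2 W → J → S → T → K → W = 51; combined 61.

Minimum combined distance: 61 min.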